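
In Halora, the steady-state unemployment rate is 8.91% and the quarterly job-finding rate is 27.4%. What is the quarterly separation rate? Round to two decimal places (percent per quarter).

From u* = s/(s+f): s = u·f/(1−u).
s = 0.0891 × 27.4 / (1 − 0.0891) = 2.4413 / 0.9109 ≈ 2.68% per quarter.

Separation rate ≈ 2.68% per quarter.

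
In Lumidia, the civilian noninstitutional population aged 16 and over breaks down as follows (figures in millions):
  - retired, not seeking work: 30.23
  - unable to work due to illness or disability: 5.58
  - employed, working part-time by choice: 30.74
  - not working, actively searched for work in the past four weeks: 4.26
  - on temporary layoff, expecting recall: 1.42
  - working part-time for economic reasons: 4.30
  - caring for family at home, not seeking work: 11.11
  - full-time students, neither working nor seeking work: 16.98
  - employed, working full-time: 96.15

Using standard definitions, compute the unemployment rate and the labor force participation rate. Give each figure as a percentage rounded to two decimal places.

Employed = 30.74 + 4.30 + 96.15 = 131.19 million (anyone who worked, including part-time for economic reasons, counts as employed).
Unemployed = 4.26 + 1.42 = 5.68 million (jobless and actively searching, or on temporary layoff).
Labor force = 131.19 + 5.68 = 136.87 million.
Not in labor force = 30.23 + 5.58 + 11.11 + 16.98 = 63.90 million (those not working and not actively searching are outside the labor force).
Civilian working-age population = 136.87 + 63.90 = 200.77 million.
Unemployment rate = 5.68 / 136.87 = 4.15%.
Labor force participation rate = 136.87 / 200.77 = 68.17%.

Unemployment rate ≈ 4.15%; labor force participation rate ≈ 68.17%.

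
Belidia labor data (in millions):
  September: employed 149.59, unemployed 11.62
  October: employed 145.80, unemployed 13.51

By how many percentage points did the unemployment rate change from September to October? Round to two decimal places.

The unemployment rate changed by +1.27 percentage points.

September: labor force = 149.59 + 11.62 = 161.21; u = 11.62/161.21 = 7.21%.
October: labor force = 145.80 + 13.51 = 159.31; u = 13.51/159.31 = 8.48%.
Change = 8.48% − 7.21% = +1.27 pp.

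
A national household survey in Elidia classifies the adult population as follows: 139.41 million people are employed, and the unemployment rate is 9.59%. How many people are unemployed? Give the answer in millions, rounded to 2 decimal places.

Let U be the number unemployed. The labor force is E + U, and U/(E+U) = 0.0959.
So U = 0.0959 × 139.41 / (1 − 0.0959) = 13.3694 / 0.9041 ≈ 14.79 million.

About 14.79 million are unemployed.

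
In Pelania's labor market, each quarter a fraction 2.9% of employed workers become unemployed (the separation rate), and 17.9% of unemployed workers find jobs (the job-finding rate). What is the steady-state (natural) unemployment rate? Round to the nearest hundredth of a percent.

Steady-state unemployment rate ≈ 13.94%.

At steady state the flows balance: s·E = f·U, so U/(E+U) = s/(s+f).
u* = 2.9 / (2.9 + 17.9) = 2.9 / 20.80 = 13.94%.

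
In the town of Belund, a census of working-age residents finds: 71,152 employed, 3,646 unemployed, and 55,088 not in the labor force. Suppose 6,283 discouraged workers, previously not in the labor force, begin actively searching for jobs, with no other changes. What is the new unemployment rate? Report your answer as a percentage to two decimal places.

New unemployment rate ≈ 12.25%.

Initially, labor force = 71,152 + 3,646 = 74,798, so u = 3,646/74,798 = 4.87%.
After the change, unemployed and labor force both rise by 6,283 → E = 71,152, U = 9,929, labor force = 81,081.
New unemployment rate = 9,929 / 81,081 = 12.25%.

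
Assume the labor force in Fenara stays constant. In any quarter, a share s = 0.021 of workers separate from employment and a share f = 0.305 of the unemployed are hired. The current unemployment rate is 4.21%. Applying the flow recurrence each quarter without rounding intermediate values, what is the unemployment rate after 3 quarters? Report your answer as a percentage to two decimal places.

Unemployment rate after three quarters ≈ 5.76%.

With a fixed labor force, u_{t+1} = u_t + s·(1−u_t) − f·u_t = u_t·(1−s−f) + s.
Here 1−s−f = 0.674 and s = 0.021.
u_1 = 0.042100 × 0.674 + 0.021 = 0.049375.
u_2 = 0.049375 × 0.674 + 0.021 = 0.054279.
u_3 = 0.054279 × 0.674 + 0.021 = 0.057584.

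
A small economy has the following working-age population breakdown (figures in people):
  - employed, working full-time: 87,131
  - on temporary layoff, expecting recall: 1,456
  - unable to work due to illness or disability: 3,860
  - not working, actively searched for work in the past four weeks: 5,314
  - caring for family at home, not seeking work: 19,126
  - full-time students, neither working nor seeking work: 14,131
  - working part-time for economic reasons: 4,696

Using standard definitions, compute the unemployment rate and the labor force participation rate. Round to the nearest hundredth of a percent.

Unemployment rate ≈ 6.87%; labor force participation rate ≈ 72.65%.

Employed = 87,131 + 4,696 = 91,827 (anyone who worked, including part-time for economic reasons, counts as employed).
Unemployed = 1,456 + 5,314 = 6,770 (jobless and actively searching, or on temporary layoff).
Labor force = 91,827 + 6,770 = 98,597.
Not in labor force = 3,860 + 19,126 + 14,131 = 37,117 (those not working and not actively searching are outside the labor force).
Civilian working-age population = 98,597 + 37,117 = 135,714.
Unemployment rate = 6,770 / 98,597 = 6.87%.
Labor force participation rate = 98,597 / 135,714 = 72.65%.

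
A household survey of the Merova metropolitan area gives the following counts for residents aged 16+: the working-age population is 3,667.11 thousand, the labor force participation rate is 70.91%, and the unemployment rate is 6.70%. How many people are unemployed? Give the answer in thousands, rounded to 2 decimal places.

Labor force = 0.7091 × 3,667.11 = 2,600.35 thousand.
Unemployed = 0.0670 × 2,600.35 ≈ 174.22 thousand.

About 174.22 thousand are unemployed.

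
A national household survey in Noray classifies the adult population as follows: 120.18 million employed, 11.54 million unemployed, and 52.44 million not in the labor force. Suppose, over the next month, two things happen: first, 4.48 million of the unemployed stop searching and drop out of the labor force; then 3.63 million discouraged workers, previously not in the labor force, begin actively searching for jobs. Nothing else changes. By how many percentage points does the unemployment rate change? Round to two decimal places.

The unemployment rate changes by −0.59 percentage points.

Initially, labor force = 120.18 + 11.54 = 131.72 million, so u = 11.54/131.72 = 8.76%.
After the first change, unemployed and labor force both fall by 4.48 → E = 120.18, U = 7.06, labor force = 127.24 million.
After the second change, unemployed and labor force both rise by 3.63 → E = 120.18, U = 10.69, labor force = 130.87 million.
New unemployment rate = 10.69 / 130.87 = 8.17%.
Change = 8.17% − 8.76% = −0.59 percentage points.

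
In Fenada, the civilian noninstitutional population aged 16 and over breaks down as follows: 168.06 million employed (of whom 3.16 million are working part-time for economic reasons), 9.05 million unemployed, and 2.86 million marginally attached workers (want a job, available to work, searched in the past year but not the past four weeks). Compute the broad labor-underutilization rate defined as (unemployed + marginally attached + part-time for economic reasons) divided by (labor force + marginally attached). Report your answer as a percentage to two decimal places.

Broad underutilization rate ≈ 8.37%.

Labor force = 168.06 + 9.05 = 177.11 million.
Numerator = 9.05 + 2.86 + 3.16 = 15.07 million.
Denominator = 177.11 + 2.86 = 179.97 million.
Broad rate = 15.07 / 179.97 = 8.37%.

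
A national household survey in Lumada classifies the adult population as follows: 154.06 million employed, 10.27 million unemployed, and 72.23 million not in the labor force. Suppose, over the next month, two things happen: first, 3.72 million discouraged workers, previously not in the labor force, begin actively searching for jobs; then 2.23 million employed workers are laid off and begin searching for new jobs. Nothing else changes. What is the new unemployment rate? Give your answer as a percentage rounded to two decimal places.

Initially, labor force = 154.06 + 10.27 = 164.33 million, so u = 10.27/164.33 = 6.25%.
After the first change, unemployed and labor force both rise by 3.72 → E = 154.06, U = 13.99, labor force = 168.05 million.
After the second change, employed falls and unemployed rises by 2.23; labor force unchanged → E = 151.83, U = 16.22, labor force = 168.05 million.
New unemployment rate = 16.22 / 168.05 = 9.65%.

New unemployment rate ≈ 9.65%.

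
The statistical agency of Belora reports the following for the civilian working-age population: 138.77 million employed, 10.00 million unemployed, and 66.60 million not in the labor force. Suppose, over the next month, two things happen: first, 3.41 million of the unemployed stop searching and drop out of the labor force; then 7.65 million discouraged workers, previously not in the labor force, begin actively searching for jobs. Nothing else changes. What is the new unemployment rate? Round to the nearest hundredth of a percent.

Initially, labor force = 138.77 + 10.00 = 148.77 million, so u = 10.00/148.77 = 6.72%.
After the first change, unemployed and labor force both fall by 3.41 → E = 138.77, U = 6.59, labor force = 145.36 million.
After the second change, unemployed and labor force both rise by 7.65 → E = 138.77, U = 14.24, labor force = 153.01 million.
New unemployment rate = 14.24 / 153.01 = 9.31%.

New unemployment rate ≈ 9.31%.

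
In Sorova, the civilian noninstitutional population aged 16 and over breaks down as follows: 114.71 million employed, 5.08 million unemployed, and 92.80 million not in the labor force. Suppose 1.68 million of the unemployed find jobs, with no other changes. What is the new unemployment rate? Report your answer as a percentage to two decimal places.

New unemployment rate ≈ 2.84%.

Initially, labor force = 114.71 + 5.08 = 119.79 million, so u = 5.08/119.79 = 4.24%.
After the change, unemployed falls and employed rises by 1.68; labor force unchanged → E = 116.39, U = 3.40, labor force = 119.79 million.
New unemployment rate = 3.40 / 119.79 = 2.84%.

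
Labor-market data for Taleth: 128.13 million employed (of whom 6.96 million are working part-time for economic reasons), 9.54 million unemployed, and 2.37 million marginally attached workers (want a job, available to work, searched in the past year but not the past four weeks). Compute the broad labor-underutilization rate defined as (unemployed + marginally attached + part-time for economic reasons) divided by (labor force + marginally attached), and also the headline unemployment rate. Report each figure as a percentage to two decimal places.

Broad underutilization rate ≈ 13.47%; headline unemployment rate ≈ 6.93%.

Labor force = 128.13 + 9.54 = 137.67 million.
Numerator = 9.54 + 2.37 + 6.96 = 18.87 million.
Denominator = 137.67 + 2.37 = 140.04 million.
Broad rate = 18.87 / 140.04 = 13.47%.
Headline unemployment rate = 9.54 / 137.67 = 6.93%.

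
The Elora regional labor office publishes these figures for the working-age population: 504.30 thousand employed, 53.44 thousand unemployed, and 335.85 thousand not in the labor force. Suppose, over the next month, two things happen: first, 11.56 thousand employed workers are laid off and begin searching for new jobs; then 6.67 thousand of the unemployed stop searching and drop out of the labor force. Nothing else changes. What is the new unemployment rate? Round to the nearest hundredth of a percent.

Initially, labor force = 504.30 + 53.44 = 557.74 thousand, so u = 53.44/557.74 = 9.58%.
After the first change, employed falls and unemployed rises by 11.56; labor force unchanged → E = 492.74, U = 65.00, labor force = 557.74 thousand.
After the second change, unemployed and labor force both fall by 6.67 → E = 492.74, U = 58.33, labor force = 551.07 thousand.
New unemployment rate = 58.33 / 551.07 = 10.58%.

New unemployment rate ≈ 10.58%.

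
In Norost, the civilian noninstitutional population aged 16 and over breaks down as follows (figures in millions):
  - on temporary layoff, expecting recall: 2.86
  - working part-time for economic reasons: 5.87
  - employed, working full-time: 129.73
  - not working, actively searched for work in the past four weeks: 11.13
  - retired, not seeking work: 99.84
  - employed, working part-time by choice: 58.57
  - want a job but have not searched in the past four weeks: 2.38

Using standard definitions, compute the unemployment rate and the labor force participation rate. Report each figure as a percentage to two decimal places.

Unemployment rate ≈ 6.72%; labor force participation rate ≈ 67.07%.

Employed = 5.87 + 129.73 + 58.57 = 194.17 million (anyone who worked, including part-time for economic reasons, counts as employed).
Unemployed = 2.86 + 11.13 = 13.99 million (jobless and actively searching, or on temporary layoff).
Labor force = 194.17 + 13.99 = 208.16 million.
Not in labor force = 99.84 + 2.38 = 102.22 million (those not working and not actively searching are outside the labor force — including those who want a job but have given up searching).
Civilian working-age population = 208.16 + 102.22 = 310.38 million.
Unemployment rate = 13.99 / 208.16 = 6.72%.
Labor force participation rate = 208.16 / 310.38 = 67.07%.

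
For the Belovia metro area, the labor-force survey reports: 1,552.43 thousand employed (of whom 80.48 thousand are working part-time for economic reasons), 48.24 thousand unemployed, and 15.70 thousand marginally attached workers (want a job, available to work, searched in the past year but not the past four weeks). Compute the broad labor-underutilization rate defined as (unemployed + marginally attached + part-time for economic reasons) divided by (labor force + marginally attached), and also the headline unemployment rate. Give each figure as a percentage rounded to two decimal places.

Labor force = 1,552.43 + 48.24 = 1,600.67 thousand.
Numerator = 48.24 + 15.70 + 80.48 = 144.42 thousand.
Denominator = 1,600.67 + 15.70 = 1,616.37 thousand.
Broad rate = 144.42 / 1,616.37 = 8.93%.
Headline unemployment rate = 48.24 / 1,600.67 = 3.01%.

Broad underutilization rate ≈ 8.93%; headline unemployment rate ≈ 3.01%.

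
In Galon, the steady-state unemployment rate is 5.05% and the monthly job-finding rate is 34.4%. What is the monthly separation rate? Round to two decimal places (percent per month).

From u* = s/(s+f): s = u·f/(1−u).
s = 0.0505 × 34.4 / (1 − 0.0505) = 1.7372 / 0.9495 ≈ 1.83% per month.

Separation rate ≈ 1.83% per month.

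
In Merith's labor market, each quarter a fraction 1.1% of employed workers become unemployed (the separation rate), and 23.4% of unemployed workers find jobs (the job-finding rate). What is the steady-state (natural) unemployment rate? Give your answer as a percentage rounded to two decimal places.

Steady-state unemployment rate ≈ 4.49%.

At steady state the flows balance: s·E = f·U, so U/(E+U) = s/(s+f).
u* = 1.1 / (1.1 + 23.4) = 1.1 / 24.50 = 4.49%.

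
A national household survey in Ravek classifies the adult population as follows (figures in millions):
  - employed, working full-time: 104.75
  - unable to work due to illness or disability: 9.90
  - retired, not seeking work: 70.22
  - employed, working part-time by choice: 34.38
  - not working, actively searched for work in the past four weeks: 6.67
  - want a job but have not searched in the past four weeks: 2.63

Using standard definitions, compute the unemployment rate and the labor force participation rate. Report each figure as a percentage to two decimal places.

Unemployment rate ≈ 4.57%; labor force participation rate ≈ 63.79%.

Employed = 104.75 + 34.38 = 139.13 million.
Unemployed = 6.67 million.
Labor force = 139.13 + 6.67 = 145.80 million.
Not in labor force = 9.90 + 70.22 + 2.63 = 82.75 million (those not working and not actively searching are outside the labor force — including those who want a job but have given up searching).
Civilian working-age population = 145.80 + 82.75 = 228.55 million.
Unemployment rate = 6.67 / 145.80 = 4.57%.
Labor force participation rate = 145.80 / 228.55 = 63.79%.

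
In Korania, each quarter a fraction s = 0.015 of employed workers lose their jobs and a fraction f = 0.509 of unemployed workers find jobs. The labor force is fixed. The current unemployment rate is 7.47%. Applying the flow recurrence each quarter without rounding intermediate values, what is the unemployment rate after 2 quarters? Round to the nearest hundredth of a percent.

Unemployment rate after two quarters ≈ 3.91%.

With a fixed labor force, u_{t+1} = u_t + s·(1−u_t) − f·u_t = u_t·(1−s−f) + s.
Here 1−s−f = 0.476 and s = 0.015.
u_1 = 0.074700 × 0.476 + 0.015 = 0.050557.
u_2 = 0.050557 × 0.476 + 0.015 = 0.039065.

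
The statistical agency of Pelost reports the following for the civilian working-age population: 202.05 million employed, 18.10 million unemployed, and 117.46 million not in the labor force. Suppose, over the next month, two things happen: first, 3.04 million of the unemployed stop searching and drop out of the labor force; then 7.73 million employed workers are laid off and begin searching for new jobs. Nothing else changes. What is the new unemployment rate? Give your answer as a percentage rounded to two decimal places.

New unemployment rate ≈ 10.50%.

Initially, labor force = 202.05 + 18.10 = 220.15 million, so u = 18.10/220.15 = 8.22%.
After the first change, unemployed and labor force both fall by 3.04 → E = 202.05, U = 15.06, labor force = 217.11 million.
After the second change, employed falls and unemployed rises by 7.73; labor force unchanged → E = 194.32, U = 22.79, labor force = 217.11 million.
New unemployment rate = 22.79 / 217.11 = 10.50%.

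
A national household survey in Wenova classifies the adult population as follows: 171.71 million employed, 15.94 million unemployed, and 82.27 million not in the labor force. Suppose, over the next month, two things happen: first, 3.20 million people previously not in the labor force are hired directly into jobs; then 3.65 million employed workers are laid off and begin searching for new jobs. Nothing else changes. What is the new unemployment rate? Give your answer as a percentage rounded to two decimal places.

Initially, labor force = 171.71 + 15.94 = 187.65 million, so u = 15.94/187.65 = 8.49%.
After the first change, employed and labor force both rise by 3.20; unemployed unchanged → E = 174.91, U = 15.94, labor force = 190.85 million.
After the second change, employed falls and unemployed rises by 3.65; labor force unchanged → E = 171.26, U = 19.59, labor force = 190.85 million.
New unemployment rate = 19.59 / 190.85 = 10.26%.

New unemployment rate ≈ 10.26%.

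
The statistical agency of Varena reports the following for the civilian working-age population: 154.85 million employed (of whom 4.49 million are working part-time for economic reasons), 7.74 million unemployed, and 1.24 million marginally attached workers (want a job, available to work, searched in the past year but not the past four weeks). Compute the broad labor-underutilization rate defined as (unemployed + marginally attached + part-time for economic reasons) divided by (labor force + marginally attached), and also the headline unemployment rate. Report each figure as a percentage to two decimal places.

Broad underutilization rate ≈ 8.22%; headline unemployment rate ≈ 4.76%.

Labor force = 154.85 + 7.74 = 162.59 million.
Numerator = 7.74 + 1.24 + 4.49 = 13.47 million.
Denominator = 162.59 + 1.24 = 163.83 million.
Broad rate = 13.47 / 163.83 = 8.22%.
Headline unemployment rate = 7.74 / 162.59 = 4.76%.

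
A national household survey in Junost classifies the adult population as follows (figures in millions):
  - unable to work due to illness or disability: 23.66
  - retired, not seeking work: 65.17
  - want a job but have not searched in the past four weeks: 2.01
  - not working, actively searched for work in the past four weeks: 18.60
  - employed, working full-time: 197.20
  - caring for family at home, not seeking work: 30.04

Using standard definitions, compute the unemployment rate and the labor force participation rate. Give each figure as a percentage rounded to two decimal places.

Unemployment rate ≈ 8.62%; labor force participation rate ≈ 64.10%.

Employed = 197.20 million.
Unemployed = 18.60 million.
Labor force = 197.20 + 18.60 = 215.80 million.
Not in labor force = 23.66 + 65.17 + 2.01 + 30.04 = 120.88 million (those not working and not actively searching are outside the labor force — including those who want a job but have given up searching).
Civilian working-age population = 215.80 + 120.88 = 336.68 million.
Unemployment rate = 18.60 / 215.80 = 8.62%.
Labor force participation rate = 215.80 / 336.68 = 64.10%.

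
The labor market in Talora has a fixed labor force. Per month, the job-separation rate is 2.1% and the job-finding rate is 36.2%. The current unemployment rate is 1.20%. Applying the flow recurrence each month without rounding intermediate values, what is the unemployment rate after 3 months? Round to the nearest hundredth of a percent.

With a fixed labor force, u_{t+1} = u_t + s·(1−u_t) − f·u_t = u_t·(1−s−f) + s.
Here 1−s−f = 0.617 and s = 0.021.
u_1 = 0.012000 × 0.617 + 0.021 = 0.028404.
u_2 = 0.028404 × 0.617 + 0.021 = 0.038525.
u_3 = 0.038525 × 0.617 + 0.021 = 0.044770.

Unemployment rate after three months ≈ 4.48%.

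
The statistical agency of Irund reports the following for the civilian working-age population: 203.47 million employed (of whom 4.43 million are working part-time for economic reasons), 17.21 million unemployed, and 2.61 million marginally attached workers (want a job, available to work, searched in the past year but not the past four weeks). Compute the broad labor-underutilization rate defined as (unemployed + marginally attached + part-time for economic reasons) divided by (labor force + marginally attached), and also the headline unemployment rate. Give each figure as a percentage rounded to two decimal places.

Broad underutilization rate ≈ 10.86%; headline unemployment rate ≈ 7.80%.

Labor force = 203.47 + 17.21 = 220.68 million.
Numerator = 17.21 + 2.61 + 4.43 = 24.25 million.
Denominator = 220.68 + 2.61 = 223.29 million.
Broad rate = 24.25 / 223.29 = 10.86%.
Headline unemployment rate = 17.21 / 220.68 = 7.80%.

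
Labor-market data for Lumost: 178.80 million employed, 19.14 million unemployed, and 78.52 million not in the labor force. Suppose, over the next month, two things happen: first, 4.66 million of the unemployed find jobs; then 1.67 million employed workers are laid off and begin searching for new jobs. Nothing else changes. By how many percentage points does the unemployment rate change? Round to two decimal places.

Initially, labor force = 178.80 + 19.14 = 197.94 million, so u = 19.14/197.94 = 9.67%.
After the first change, unemployed falls and employed rises by 4.66; labor force unchanged → E = 183.46, U = 14.48, labor force = 197.94 million.
After the second change, employed falls and unemployed rises by 1.67; labor force unchanged → E = 181.79, U = 16.15, labor force = 197.94 million.
New unemployment rate = 16.15 / 197.94 = 8.16%.
Change = 8.16% − 9.67% = −1.51 percentage points.

The unemployment rate changes by −1.51 percentage points.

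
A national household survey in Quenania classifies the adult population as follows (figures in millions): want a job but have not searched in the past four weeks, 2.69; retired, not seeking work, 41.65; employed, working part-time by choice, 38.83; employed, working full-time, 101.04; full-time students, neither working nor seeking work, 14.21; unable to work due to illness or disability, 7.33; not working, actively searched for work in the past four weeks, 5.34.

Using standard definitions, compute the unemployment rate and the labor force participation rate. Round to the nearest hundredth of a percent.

Unemployment rate ≈ 3.68%; labor force participation rate ≈ 68.79%.

Employed = 38.83 + 101.04 = 139.87 million.
Unemployed = 5.34 million.
Labor force = 139.87 + 5.34 = 145.21 million.
Not in labor force = 2.69 + 41.65 + 14.21 + 7.33 = 65.88 million (those not working and not actively searching are outside the labor force — including those who want a job but have given up searching).
Civilian working-age population = 145.21 + 65.88 = 211.09 million.
Unemployment rate = 5.34 / 145.21 = 3.68%.
Labor force participation rate = 145.21 / 211.09 = 68.79%.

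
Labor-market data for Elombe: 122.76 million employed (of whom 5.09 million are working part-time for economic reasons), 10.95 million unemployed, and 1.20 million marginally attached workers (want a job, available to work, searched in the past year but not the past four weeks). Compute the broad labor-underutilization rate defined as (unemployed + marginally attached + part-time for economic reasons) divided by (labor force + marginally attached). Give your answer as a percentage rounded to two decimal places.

Labor force = 122.76 + 10.95 = 133.71 million.
Numerator = 10.95 + 1.20 + 5.09 = 17.24 million.
Denominator = 133.71 + 1.20 = 134.91 million.
Broad rate = 17.24 / 134.91 = 12.78%.

Broad underutilization rate ≈ 12.78%.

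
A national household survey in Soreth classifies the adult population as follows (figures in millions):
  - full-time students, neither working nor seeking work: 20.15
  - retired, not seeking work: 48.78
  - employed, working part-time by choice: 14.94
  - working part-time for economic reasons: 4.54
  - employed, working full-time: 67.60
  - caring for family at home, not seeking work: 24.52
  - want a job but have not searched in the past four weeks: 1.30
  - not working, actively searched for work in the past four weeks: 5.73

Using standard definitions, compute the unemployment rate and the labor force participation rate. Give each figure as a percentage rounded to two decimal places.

Employed = 14.94 + 4.54 + 67.60 = 87.08 million (anyone who worked, including part-time for economic reasons, counts as employed).
Unemployed = 5.73 million.
Labor force = 87.08 + 5.73 = 92.81 million.
Not in labor force = 20.15 + 48.78 + 24.52 + 1.30 = 94.75 million (those not working and not actively searching are outside the labor force — including those who want a job but have given up searching).
Civilian working-age population = 92.81 + 94.75 = 187.56 million.
Unemployment rate = 5.73 / 92.81 = 6.17%.
Labor force participation rate = 92.81 / 187.56 = 49.48%.

Unemployment rate ≈ 6.17%; labor force participation rate ≈ 49.48%.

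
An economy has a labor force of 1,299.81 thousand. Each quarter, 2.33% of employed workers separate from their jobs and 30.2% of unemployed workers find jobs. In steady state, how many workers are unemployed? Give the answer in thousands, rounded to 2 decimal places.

Steady-state unemployment rate u* = s/(s+f) = 2.33/(2.33+30.2) = 0.071626.
Unemployed = u* × labor force = 0.071626 × 1,299.81 ≈ 93.10 thousand.

About 93.10 thousand are unemployed in steady state.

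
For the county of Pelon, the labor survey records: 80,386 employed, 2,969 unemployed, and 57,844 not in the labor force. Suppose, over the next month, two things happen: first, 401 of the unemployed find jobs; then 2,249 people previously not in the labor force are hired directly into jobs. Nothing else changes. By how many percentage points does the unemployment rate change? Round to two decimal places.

Initially, labor force = 80,386 + 2,969 = 83,355, so u = 2,969/83,355 = 3.56%.
After the first change, unemployed falls and employed rises by 401; labor force unchanged → E = 80,787, U = 2,568, labor force = 83,355.
After the second change, employed and labor force both rise by 2,249; unemployed unchanged → E = 83,036, U = 2,568, labor force = 85,604.
New unemployment rate = 2,568 / 85,604 = 3.00%.
Change = 3.00% − 3.56% = −0.56 percentage points.

The unemployment rate changes by −0.56 percentage points.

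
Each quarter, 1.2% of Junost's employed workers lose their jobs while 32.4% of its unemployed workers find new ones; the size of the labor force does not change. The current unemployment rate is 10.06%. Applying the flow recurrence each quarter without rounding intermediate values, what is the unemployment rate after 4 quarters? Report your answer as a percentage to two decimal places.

Unemployment rate after four quarters ≈ 4.83%.

With a fixed labor force, u_{t+1} = u_t + s·(1−u_t) − f·u_t = u_t·(1−s−f) + s.
Here 1−s−f = 0.664 and s = 0.012.
u_1 = 0.100600 × 0.664 + 0.012 = 0.078798.
u_2 = 0.078798 × 0.664 + 0.012 = 0.064322.
u_3 = 0.064322 × 0.664 + 0.012 = 0.054710.
u_4 = 0.054710 × 0.664 + 0.012 = 0.048327.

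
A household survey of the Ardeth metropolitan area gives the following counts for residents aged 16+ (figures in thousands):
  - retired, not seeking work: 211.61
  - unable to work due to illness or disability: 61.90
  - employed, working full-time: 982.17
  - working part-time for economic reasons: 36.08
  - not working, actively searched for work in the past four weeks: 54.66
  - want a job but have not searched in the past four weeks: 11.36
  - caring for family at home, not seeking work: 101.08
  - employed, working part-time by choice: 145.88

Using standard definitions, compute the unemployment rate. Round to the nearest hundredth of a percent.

Unemployment rate ≈ 4.48%.

Employed = 982.17 + 36.08 + 145.88 = 1,164.13 thousand (anyone who worked, including part-time for economic reasons, counts as employed).
Unemployed = 54.66 thousand.
Labor force = 1,164.13 + 54.66 = 1,218.79 thousand.
Unemployment rate = 54.66 / 1,218.79 = 4.48%.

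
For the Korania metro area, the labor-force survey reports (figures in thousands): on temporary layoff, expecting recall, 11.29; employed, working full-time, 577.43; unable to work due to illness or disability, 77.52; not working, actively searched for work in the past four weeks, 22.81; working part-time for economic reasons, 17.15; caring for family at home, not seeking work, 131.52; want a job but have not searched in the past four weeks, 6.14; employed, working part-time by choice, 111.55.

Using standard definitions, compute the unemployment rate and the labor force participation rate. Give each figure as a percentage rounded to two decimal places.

Employed = 577.43 + 17.15 + 111.55 = 706.13 thousand (anyone who worked, including part-time for economic reasons, counts as employed).
Unemployed = 11.29 + 22.81 = 34.10 thousand (jobless and actively searching, or on temporary layoff).
Labor force = 706.13 + 34.10 = 740.23 thousand.
Not in labor force = 77.52 + 131.52 + 6.14 = 215.18 thousand (those not working and not actively searching are outside the labor force — including those who want a job but have given up searching).
Civilian working-age population = 740.23 + 215.18 = 955.41 thousand.
Unemployment rate = 34.10 / 740.23 = 4.61%.
Labor force participation rate = 740.23 / 955.41 = 77.48%.

Unemployment rate ≈ 4.61%; labor force participation rate ≈ 77.48%.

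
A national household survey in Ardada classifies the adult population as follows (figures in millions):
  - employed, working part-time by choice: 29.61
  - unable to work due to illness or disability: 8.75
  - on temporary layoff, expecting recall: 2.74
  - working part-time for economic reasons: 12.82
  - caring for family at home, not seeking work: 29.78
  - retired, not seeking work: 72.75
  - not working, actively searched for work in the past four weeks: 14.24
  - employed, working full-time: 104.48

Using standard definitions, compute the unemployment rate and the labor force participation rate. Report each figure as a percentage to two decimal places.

Employed = 29.61 + 12.82 + 104.48 = 146.91 million (anyone who worked, including part-time for economic reasons, counts as employed).
Unemployed = 2.74 + 14.24 = 16.98 million (jobless and actively searching, or on temporary layoff).
Labor force = 146.91 + 16.98 = 163.89 million.
Not in labor force = 8.75 + 29.78 + 72.75 = 111.28 million (those not working and not actively searching are outside the labor force).
Civilian working-age population = 163.89 + 111.28 = 275.17 million.
Unemployment rate = 16.98 / 163.89 = 10.36%.
Labor force participation rate = 163.89 / 275.17 = 59.56%.

Unemployment rate ≈ 10.36%; labor force participation rate ≈ 59.56%.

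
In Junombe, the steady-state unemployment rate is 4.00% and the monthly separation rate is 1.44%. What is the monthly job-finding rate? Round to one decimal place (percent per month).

Job-finding rate ≈ 34.6% per month.

From u* = s/(s+f): f = s·(1−u)/u.
f = 1.44 × (1 − 0.0400) / 0.0400 = 1.3824 / 0.0400 ≈ 34.6% per month.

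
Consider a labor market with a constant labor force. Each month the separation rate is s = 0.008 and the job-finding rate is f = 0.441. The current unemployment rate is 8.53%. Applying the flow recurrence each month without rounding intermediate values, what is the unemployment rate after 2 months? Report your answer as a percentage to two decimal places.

Unemployment rate after two months ≈ 3.83%.

With a fixed labor force, u_{t+1} = u_t + s·(1−u_t) − f·u_t = u_t·(1−s−f) + s.
Here 1−s−f = 0.551 and s = 0.008.
u_1 = 0.085300 × 0.551 + 0.008 = 0.055000.
u_2 = 0.055000 × 0.551 + 0.008 = 0.038305.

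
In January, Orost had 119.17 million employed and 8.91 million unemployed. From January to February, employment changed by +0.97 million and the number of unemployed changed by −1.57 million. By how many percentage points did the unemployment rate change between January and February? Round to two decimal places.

The unemployment rate changed by −1.20 percentage points.

January: labor force = 119.17 + 8.91 = 128.08; u = 8.91/128.08 = 6.96%.
February: labor force = 120.14 + 7.34 = 127.48; u = 7.34/127.48 = 5.76%.
Change = 5.76% − 6.96% = −1.20 pp.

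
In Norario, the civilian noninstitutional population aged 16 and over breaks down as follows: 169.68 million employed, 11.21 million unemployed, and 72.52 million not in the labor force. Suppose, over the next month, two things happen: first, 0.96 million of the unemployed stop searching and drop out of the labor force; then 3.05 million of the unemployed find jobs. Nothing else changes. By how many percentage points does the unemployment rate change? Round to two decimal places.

Initially, labor force = 169.68 + 11.21 = 180.89 million, so u = 11.21/180.89 = 6.20%.
After the first change, unemployed and labor force both fall by 0.96 → E = 169.68, U = 10.25, labor force = 179.93 million.
After the second change, unemployed falls and employed rises by 3.05; labor force unchanged → E = 172.73, U = 7.20, labor force = 179.93 million.
New unemployment rate = 7.20 / 179.93 = 4.00%.
Change = 4.00% − 6.20% = −2.20 percentage points.

The unemployment rate changes by −2.20 percentage points.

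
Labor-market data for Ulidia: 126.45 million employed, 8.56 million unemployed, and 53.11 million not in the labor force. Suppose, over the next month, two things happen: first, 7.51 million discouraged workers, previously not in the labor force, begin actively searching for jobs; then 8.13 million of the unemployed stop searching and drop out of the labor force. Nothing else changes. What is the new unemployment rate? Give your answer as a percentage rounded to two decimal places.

New unemployment rate ≈ 5.91%.

Initially, labor force = 126.45 + 8.56 = 135.01 million, so u = 8.56/135.01 = 6.34%.
After the first change, unemployed and labor force both rise by 7.51 → E = 126.45, U = 16.07, labor force = 142.52 million.
After the second change, unemployed and labor force both fall by 8.13 → E = 126.45, U = 7.94, labor force = 134.39 million.
New unemployment rate = 7.94 / 134.39 = 5.91%.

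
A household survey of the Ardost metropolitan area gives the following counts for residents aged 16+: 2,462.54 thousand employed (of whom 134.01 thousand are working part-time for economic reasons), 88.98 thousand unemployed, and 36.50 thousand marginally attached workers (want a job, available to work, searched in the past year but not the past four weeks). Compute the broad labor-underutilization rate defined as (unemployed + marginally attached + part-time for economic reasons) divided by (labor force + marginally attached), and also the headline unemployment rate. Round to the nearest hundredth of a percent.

Broad underutilization rate ≈ 10.03%; headline unemployment rate ≈ 3.49%.

Labor force = 2,462.54 + 88.98 = 2,551.52 thousand.
Numerator = 88.98 + 36.50 + 134.01 = 259.49 thousand.
Denominator = 2,551.52 + 36.50 = 2,588.02 thousand.
Broad rate = 259.49 / 2,588.02 = 10.03%.
Headline unemployment rate = 88.98 / 2,551.52 = 3.49%.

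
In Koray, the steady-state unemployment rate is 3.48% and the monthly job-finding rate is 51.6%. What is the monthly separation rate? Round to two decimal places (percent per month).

Separation rate ≈ 1.86% per month.

From u* = s/(s+f): s = u·f/(1−u).
s = 0.0348 × 51.6 / (1 − 0.0348) = 1.7957 / 0.9652 ≈ 1.86% per month.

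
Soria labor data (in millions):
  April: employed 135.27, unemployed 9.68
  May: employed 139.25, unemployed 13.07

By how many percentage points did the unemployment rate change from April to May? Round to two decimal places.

The unemployment rate changed by +1.90 percentage points.

April: labor force = 135.27 + 9.68 = 144.95; u = 9.68/144.95 = 6.68%.
May: labor force = 139.25 + 13.07 = 152.32; u = 13.07/152.32 = 8.58%.
Change = 8.58% − 6.68% = +1.90 pp.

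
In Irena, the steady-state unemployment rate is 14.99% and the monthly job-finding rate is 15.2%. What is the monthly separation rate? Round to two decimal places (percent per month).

From u* = s/(s+f): s = u·f/(1−u).
s = 0.1499 × 15.2 / (1 − 0.1499) = 2.2785 / 0.8501 ≈ 2.68% per month.

Separation rate ≈ 2.68% per month.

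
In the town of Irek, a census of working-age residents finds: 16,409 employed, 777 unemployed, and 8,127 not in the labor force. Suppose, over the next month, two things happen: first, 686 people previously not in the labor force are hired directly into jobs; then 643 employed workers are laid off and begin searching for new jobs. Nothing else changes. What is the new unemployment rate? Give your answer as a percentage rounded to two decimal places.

Initially, labor force = 16,409 + 777 = 17,186, so u = 777/17,186 = 4.52%.
After the first change, employed and labor force both rise by 686; unemployed unchanged → E = 17,095, U = 777, labor force = 17,872.
After the second change, employed falls and unemployed rises by 643; labor force unchanged → E = 16,452, U = 1,420, labor force = 17,872.
New unemployment rate = 1,420 / 17,872 = 7.95%.

New unemployment rate ≈ 7.95%.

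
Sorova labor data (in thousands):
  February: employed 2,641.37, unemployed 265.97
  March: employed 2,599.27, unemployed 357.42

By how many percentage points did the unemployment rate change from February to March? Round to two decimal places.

The unemployment rate changed by +2.94 percentage points.

February: labor force = 2,641.37 + 265.97 = 2,907.34; u = 265.97/2,907.34 = 9.15%.
March: labor force = 2,599.27 + 357.42 = 2,956.69; u = 357.42/2,956.69 = 12.09%.
Change = 12.09% − 9.15% = +2.94 pp.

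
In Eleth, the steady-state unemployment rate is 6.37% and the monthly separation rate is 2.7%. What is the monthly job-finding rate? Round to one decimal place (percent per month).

Job-finding rate ≈ 39.7% per month.

From u* = s/(s+f): f = s·(1−u)/u.
f = 2.7 × (1 − 0.0637) / 0.0637 = 2.5280 / 0.0637 ≈ 39.7% per month.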